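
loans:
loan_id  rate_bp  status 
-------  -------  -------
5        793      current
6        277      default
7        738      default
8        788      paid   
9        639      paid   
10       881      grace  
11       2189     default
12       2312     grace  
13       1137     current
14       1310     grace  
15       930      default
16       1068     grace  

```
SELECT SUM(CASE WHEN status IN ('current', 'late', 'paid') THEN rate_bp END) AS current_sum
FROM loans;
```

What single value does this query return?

3357

loan_id=5: ✓ → 793
loan_id=6: ✗
loan_id=7: ✗
loan_id=8: ✓ → 788
loan_id=9: ✓ → 639
loan_id=10: ✗
loan_id=11: ✗
loan_id=12: ✗
loan_id=13: ✓ → 1137
loan_id=14: ✗
loan_id=15: ✗
loan_id=16: ✗
current_sum = 793 + 788 + 639 + 1137 = 3357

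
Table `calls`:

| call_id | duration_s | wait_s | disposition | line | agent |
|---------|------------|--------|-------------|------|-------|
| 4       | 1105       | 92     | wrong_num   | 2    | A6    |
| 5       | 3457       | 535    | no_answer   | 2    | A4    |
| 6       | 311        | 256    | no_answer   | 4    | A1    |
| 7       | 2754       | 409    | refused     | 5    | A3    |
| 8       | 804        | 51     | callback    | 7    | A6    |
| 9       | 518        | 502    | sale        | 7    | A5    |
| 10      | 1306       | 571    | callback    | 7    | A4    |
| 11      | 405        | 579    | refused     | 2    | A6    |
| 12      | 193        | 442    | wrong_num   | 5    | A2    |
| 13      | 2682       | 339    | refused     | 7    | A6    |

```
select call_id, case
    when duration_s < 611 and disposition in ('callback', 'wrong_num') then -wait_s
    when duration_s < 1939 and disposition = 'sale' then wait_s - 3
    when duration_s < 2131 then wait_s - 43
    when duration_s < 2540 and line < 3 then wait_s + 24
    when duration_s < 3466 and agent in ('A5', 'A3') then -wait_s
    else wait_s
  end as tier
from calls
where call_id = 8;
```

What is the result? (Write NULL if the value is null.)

8

call_id = 8: duration_s=804, wait_s=51, disposition=callback, line=7, agent=A6.
duration_s < 611 and disposition in ('callback', 'wrong_num') → false
duration_s < 1939 and disposition = 'sale' → false
duration_s < 2131 → true → 8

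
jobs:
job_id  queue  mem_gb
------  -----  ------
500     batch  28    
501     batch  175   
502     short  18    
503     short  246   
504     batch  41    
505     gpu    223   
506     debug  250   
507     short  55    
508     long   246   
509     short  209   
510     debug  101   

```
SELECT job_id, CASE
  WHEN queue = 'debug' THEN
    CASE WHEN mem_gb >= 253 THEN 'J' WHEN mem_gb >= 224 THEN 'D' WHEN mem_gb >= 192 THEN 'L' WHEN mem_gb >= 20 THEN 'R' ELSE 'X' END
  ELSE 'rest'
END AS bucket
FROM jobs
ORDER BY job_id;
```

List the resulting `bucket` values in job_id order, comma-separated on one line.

rest, rest, rest, rest, rest, rest, D, rest, rest, rest, R

job_id=500: queue='batch' → outer ELSE → rest
job_id=501: queue='batch' → outer ELSE → rest
job_id=502: queue='short' → outer ELSE → rest
job_id=503: queue='short' → outer ELSE → rest
job_id=504: queue='batch' → outer ELSE → rest
job_id=505: queue='gpu' → outer ELSE → rest
job_id=506: queue='debug' → inner[mem_gb >= 224] → D
job_id=507: queue='short' → outer ELSE → rest
job_id=508: queue='long' → outer ELSE → rest
job_id=509: queue='short' → outer ELSE → rest
job_id=510: queue='debug' → inner[mem_gb >= 20] → R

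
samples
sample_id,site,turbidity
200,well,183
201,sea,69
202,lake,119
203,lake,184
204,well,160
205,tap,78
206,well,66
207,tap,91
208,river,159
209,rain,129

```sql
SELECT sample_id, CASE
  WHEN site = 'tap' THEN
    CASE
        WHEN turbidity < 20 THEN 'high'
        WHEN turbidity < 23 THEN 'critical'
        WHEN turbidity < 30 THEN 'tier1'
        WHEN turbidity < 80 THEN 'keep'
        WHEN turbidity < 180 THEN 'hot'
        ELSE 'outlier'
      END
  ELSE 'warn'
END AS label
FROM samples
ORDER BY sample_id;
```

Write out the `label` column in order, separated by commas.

sample_id=200: site='well' → outer ELSE → warn
sample_id=201: site='sea' → outer ELSE → warn
sample_id=202: site='lake' → outer ELSE → warn
sample_id=203: site='lake' → outer ELSE → warn
sample_id=204: site='well' → outer ELSE → warn
sample_id=205: site='tap' → inner[turbidity < 80] → keep
sample_id=206: site='well' → outer ELSE → warn
sample_id=207: site='tap' → inner[turbidity < 180] → hot
sample_id=208: site='river' → outer ELSE → warn
sample_id=209: site='rain' → outer ELSE → warn

warn, warn, warn, warn, warn, keep, warn, hot, warn, warn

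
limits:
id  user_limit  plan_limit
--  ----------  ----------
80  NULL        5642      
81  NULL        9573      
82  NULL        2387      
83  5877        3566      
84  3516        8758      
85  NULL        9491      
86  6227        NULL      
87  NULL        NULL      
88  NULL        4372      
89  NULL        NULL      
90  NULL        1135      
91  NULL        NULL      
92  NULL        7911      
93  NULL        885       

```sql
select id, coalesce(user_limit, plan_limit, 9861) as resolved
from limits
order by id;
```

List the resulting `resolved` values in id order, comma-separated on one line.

id=80: user_limit=NULL, plan_limit=5642 → 5642
id=81: user_limit=NULL, plan_limit=9573 → 9573
id=82: user_limit=NULL, plan_limit=2387 → 2387
id=83: user_limit=5877 → 5877
id=84: user_limit=3516 → 3516
id=85: user_limit=NULL, plan_limit=9491 → 9491
id=86: user_limit=6227 → 6227
id=87: user_limit=NULL, plan_limit=NULL, → literal 9861 → 9861
id=88: user_limit=NULL, plan_limit=4372 → 4372
id=89: user_limit=NULL, plan_limit=NULL, → literal 9861 → 9861
id=90: user_limit=NULL, plan_limit=1135 → 1135
id=91: user_limit=NULL, plan_limit=NULL, → literal 9861 → 9861
id=92: user_limit=NULL, plan_limit=7911 → 7911
id=93: user_limit=NULL, plan_limit=885 → 885

5642, 9573, 2387, 5877, 3516, 9491, 6227, 9861, 4372, 9861, 1135, 9861, 7911, 885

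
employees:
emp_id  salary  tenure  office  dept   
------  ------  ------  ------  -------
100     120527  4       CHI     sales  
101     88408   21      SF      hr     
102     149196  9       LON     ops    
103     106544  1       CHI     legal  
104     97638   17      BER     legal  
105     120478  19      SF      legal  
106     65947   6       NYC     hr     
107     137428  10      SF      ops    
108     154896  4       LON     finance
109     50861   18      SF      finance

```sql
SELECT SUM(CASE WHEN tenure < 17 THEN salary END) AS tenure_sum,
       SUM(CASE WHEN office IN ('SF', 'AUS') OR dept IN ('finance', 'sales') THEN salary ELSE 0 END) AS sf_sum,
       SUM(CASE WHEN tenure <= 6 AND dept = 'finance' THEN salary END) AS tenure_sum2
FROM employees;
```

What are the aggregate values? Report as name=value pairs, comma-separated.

tenure_sum=734538, sf_sum=672598, tenure_sum2=154896

[tenure_sum: tenure < 17]
emp_id=100: ✓ → 120527
emp_id=101: ✗
emp_id=102: ✓ → 149196
emp_id=103: ✓ → 106544
emp_id=104: ✗
emp_id=105: ✗
emp_id=106: ✓ → 65947
emp_id=107: ✓ → 137428
emp_id=108: ✓ → 154896
emp_id=109: ✗
tenure_sum = 120527 + 149196 + 106544 + 65947 + 137428 + 154896 = 734538
—
[sf_sum: office IN ('SF', 'AUS') OR dept IN ('finance', 'sales')]
emp_id=100: ✓ → 120527
emp_id=101: ✓ → 88408
emp_id=102: ✗
emp_id=103: ✗
emp_id=104: ✗
emp_id=105: ✓ → 120478
emp_id=106: ✗
emp_id=107: ✓ → 137428
emp_id=108: ✓ → 154896
emp_id=109: ✓ → 50861
sf_sum = 120527 + 88408 + 120478 + 137428 + 154896 + 50861 = 672598
—
[tenure_sum2: tenure <= 6 AND dept = 'finance']
emp_id=100: ✗
emp_id=101: ✗
emp_id=102: ✗
emp_id=103: ✗
emp_id=104: ✗
emp_id=105: ✗
emp_id=106: ✗
emp_id=107: ✗
emp_id=108: ✓ → 154896
emp_id=109: ✗
tenure_sum2 = 154896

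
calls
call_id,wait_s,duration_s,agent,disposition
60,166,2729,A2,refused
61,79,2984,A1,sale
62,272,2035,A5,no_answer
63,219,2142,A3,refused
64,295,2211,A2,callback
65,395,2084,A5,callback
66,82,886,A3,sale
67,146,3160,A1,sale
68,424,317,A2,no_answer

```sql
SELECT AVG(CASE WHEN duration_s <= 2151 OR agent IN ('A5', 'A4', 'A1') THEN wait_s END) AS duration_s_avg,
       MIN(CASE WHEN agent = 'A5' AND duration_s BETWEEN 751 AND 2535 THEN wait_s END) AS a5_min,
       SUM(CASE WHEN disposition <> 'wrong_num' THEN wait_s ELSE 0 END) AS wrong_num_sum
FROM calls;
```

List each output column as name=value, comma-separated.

[duration_s_avg: duration_s <= 2151 OR agent IN ('A5', 'A4', 'A1')]
call_id=60: ✗
call_id=61: ✓ → 79
call_id=62: ✓ → 272
call_id=63: ✓ → 219
call_id=64: ✗
call_id=65: ✓ → 395
call_id=66: ✓ → 82
call_id=67: ✓ → 146
call_id=68: ✓ → 424
duration_s_avg = (79 + 272 + 219 + 395 + 82 + 146 + 424) / 7 = 231
—
[a5_min: agent = 'A5' AND duration_s BETWEEN 751 AND 2535]
call_id=60: ✗
call_id=61: ✗
call_id=62: ✓ → 272
call_id=63: ✗
call_id=64: ✗
call_id=65: ✓ → 395
call_id=66: ✗
call_id=67: ✗
call_id=68: ✗
a5_min = MIN(272, 395) = 272
—
[wrong_num_sum: disposition <> 'wrong_num']
call_id=60: ✓ → 166
call_id=61: ✓ → 79
call_id=62: ✓ → 272
call_id=63: ✓ → 219
call_id=64: ✓ → 295
call_id=65: ✓ → 395
call_id=66: ✓ → 82
call_id=67: ✓ → 146
call_id=68: ✓ → 424
wrong_num_sum = 166 + 79 + 272 + 219 + 295 + 395 + 82 + 146 + 424 = 2078

duration_s_avg=231, a5_min=272, wrong_num_sum=2078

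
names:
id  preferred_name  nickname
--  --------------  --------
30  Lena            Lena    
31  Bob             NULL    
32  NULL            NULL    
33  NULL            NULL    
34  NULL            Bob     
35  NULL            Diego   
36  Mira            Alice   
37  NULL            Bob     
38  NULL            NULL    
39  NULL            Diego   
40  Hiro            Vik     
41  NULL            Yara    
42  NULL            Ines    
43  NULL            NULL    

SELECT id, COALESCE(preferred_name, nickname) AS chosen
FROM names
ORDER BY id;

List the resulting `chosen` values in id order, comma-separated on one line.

Lena, Bob, NULL, NULL, Bob, Diego, Mira, Bob, NULL, Diego, Hiro, Yara, Ines, NULL

id=30: preferred_name=Lena → Lena
id=31: preferred_name=Bob → Bob
id=32: preferred_name=NULL, nickname=NULL (all NULL) → NULL
id=33: preferred_name=NULL, nickname=NULL (all NULL) → NULL
id=34: preferred_name=NULL, nickname=Bob → Bob
id=35: preferred_name=NULL, nickname=Diego → Diego
id=36: preferred_name=Mira → Mira
id=37: preferred_name=NULL, nickname=Bob → Bob
id=38: preferred_name=NULL, nickname=NULL (all NULL) → NULL
id=39: preferred_name=NULL, nickname=Diego → Diego
id=40: preferred_name=Hiro → Hiro
id=41: preferred_name=NULL, nickname=Yara → Yara
id=42: preferred_name=NULL, nickname=Ines → Ines
id=43: preferred_name=NULL, nickname=NULL (all NULL) → NULL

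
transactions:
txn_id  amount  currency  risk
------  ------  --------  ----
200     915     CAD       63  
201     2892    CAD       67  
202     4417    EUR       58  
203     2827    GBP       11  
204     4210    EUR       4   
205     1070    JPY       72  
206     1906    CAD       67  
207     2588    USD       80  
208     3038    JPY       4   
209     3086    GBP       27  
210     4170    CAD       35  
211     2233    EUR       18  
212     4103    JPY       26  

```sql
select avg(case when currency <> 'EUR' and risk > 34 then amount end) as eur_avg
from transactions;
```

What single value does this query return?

2256.8333333333

txn_id=200: ✓ → 915
txn_id=201: ✓ → 2892
txn_id=202: ✗
txn_id=203: ✗
txn_id=204: ✗
txn_id=205: ✓ → 1070
txn_id=206: ✓ → 1906
txn_id=207: ✓ → 2588
txn_id=208: ✗
txn_id=209: ✗
txn_id=210: ✓ → 4170
txn_id=211: ✗
txn_id=212: ✗
eur_avg = (915 + 2892 + 1070 + 1906 + 2588 + 4170) / 6 = 2256.8333333333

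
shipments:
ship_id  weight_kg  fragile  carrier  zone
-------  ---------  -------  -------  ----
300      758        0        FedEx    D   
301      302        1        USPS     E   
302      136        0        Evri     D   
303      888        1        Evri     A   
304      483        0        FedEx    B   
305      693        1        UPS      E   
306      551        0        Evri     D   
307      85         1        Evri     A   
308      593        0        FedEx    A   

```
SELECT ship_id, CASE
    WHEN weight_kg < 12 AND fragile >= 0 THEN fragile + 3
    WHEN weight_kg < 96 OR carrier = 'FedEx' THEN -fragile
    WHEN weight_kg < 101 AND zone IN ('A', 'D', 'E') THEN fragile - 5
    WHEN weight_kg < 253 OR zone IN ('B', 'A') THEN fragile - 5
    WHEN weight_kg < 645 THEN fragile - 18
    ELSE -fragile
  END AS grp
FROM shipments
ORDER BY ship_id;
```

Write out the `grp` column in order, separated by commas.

ship_id=300: weight_kg < 96 OR carrier = 'FedEx' → 0
ship_id=301: weight_kg < 645 → -17
ship_id=302: weight_kg < 253 OR zone IN ('B', 'A') → -5
ship_id=303: weight_kg < 253 OR zone IN ('B', 'A') → -4
ship_id=304: weight_kg < 96 OR carrier = 'FedEx' → 0
ship_id=305: ELSE → -1
ship_id=306: weight_kg < 645 → -18
ship_id=307: weight_kg < 96 OR carrier = 'FedEx' → -1
ship_id=308: weight_kg < 96 OR carrier = 'FedEx' → 0

0, -17, -5, -4, 0, -1, -18, -1, 0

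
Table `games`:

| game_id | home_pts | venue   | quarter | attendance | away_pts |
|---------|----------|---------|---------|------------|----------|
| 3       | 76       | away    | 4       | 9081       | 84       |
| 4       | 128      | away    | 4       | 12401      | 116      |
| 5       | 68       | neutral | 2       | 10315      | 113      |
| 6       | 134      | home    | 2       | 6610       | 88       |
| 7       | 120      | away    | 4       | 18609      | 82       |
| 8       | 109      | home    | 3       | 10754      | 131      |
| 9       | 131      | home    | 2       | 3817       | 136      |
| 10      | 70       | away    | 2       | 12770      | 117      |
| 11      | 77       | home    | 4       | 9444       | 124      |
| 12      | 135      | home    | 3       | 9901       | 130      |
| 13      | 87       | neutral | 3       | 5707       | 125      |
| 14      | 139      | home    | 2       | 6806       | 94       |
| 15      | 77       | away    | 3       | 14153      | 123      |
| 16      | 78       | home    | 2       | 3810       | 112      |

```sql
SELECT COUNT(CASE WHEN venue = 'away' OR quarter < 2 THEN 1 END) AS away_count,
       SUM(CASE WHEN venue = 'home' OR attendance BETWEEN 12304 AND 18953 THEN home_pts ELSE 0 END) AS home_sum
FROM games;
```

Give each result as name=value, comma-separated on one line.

away_count=5, home_sum=1198

[away_count: venue = 'away' OR quarter < 2]
game_id=3: ✓ → 1
game_id=4: ✓ → 1
game_id=5: ✗
game_id=6: ✗
game_id=7: ✓ → 1
game_id=8: ✗
game_id=9: ✗
game_id=10: ✓ → 1
game_id=11: ✗
game_id=12: ✗
game_id=13: ✗
game_id=14: ✗
game_id=15: ✓ → 1
game_id=16: ✗
away_count = COUNT(1, 1, 1, 1, 1) = 5
—
[home_sum: venue = 'home' OR attendance BETWEEN 12304 AND 18953]
game_id=3: ✗
game_id=4: ✓ → 128
game_id=5: ✗
game_id=6: ✓ → 134
game_id=7: ✓ → 120
game_id=8: ✓ → 109
game_id=9: ✓ → 131
game_id=10: ✓ → 70
game_id=11: ✓ → 77
game_id=12: ✓ → 135
game_id=13: ✗
game_id=14: ✓ → 139
game_id=15: ✓ → 77
game_id=16: ✓ → 78
home_sum = 128 + 134 + 120 + 109 + 131 + 70 + 77 + 135 + 139 + 77 + 78 = 1198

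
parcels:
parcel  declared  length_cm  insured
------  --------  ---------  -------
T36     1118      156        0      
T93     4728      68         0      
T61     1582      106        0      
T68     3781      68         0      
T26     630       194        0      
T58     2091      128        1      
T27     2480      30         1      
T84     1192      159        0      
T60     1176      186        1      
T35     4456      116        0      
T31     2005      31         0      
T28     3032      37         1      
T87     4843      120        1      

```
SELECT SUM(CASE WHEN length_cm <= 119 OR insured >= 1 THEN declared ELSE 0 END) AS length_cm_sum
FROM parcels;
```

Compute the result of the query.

30174

parcel=T36: ✗
parcel=T93: ✓ → 4728
parcel=T61: ✓ → 1582
parcel=T68: ✓ → 3781
parcel=T26: ✗
parcel=T58: ✓ → 2091
parcel=T27: ✓ → 2480
parcel=T84: ✗
parcel=T60: ✓ → 1176
parcel=T35: ✓ → 4456
parcel=T31: ✓ → 2005
parcel=T28: ✓ → 3032
parcel=T87: ✓ → 4843
length_cm_sum = 4728 + 1582 + 3781 + 2091 + 2480 + 1176 + 4456 + 2005 + 3032 + 4843 = 30174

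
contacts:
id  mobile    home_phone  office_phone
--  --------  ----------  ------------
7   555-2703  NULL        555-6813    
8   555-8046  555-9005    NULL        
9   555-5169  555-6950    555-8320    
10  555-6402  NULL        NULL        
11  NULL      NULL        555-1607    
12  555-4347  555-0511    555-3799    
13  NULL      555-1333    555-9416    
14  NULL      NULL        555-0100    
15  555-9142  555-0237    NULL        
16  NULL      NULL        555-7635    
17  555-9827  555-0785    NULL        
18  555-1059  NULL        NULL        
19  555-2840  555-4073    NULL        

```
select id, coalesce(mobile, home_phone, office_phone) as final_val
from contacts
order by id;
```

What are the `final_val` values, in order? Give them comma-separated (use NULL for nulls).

id=7: mobile=555-2703 → 555-2703
id=8: mobile=555-8046 → 555-8046
id=9: mobile=555-5169 → 555-5169
id=10: mobile=555-6402 → 555-6402
id=11: mobile=NULL, home_phone=NULL, office_phone=555-1607 → 555-1607
id=12: mobile=555-4347 → 555-4347
id=13: mobile=NULL, home_phone=555-1333 → 555-1333
id=14: mobile=NULL, home_phone=NULL, office_phone=555-0100 → 555-0100
id=15: mobile=555-9142 → 555-9142
id=16: mobile=NULL, home_phone=NULL, office_phone=555-7635 → 555-7635
id=17: mobile=555-9827 → 555-9827
id=18: mobile=555-1059 → 555-1059
id=19: mobile=555-2840 → 555-2840

555-2703, 555-8046, 555-5169, 555-6402, 555-1607, 555-4347, 555-1333, 555-0100, 555-9142, 555-7635, 555-9827, 555-1059, 555-2840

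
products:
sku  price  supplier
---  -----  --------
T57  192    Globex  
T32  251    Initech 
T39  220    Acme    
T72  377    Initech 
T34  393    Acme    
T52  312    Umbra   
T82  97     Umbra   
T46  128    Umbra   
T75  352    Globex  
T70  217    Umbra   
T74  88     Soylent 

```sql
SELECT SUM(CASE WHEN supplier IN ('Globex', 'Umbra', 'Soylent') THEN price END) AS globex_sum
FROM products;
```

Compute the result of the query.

sku=T57: ✓ → 192
sku=T32: ✗
sku=T39: ✗
sku=T72: ✗
sku=T34: ✗
sku=T52: ✓ → 312
sku=T82: ✓ → 97
sku=T46: ✓ → 128
sku=T75: ✓ → 352
sku=T70: ✓ → 217
sku=T74: ✓ → 88
globex_sum = 192 + 312 + 97 + 128 + 352 + 217 + 88 = 1386

1386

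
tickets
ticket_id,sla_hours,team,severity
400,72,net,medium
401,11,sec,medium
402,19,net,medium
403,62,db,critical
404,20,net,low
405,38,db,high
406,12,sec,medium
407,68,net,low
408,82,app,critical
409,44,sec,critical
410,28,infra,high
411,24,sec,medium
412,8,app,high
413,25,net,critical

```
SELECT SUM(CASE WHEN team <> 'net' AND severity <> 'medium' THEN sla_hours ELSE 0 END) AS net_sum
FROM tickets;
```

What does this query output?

262

ticket_id=400: ✗
ticket_id=401: ✗
ticket_id=402: ✗
ticket_id=403: ✓ → 62
ticket_id=404: ✗
ticket_id=405: ✓ → 38
ticket_id=406: ✗
ticket_id=407: ✗
ticket_id=408: ✓ → 82
ticket_id=409: ✓ → 44
ticket_id=410: ✓ → 28
ticket_id=411: ✗
ticket_id=412: ✓ → 8
ticket_id=413: ✗
net_sum = 62 + 38 + 82 + 44 + 28 + 8 = 262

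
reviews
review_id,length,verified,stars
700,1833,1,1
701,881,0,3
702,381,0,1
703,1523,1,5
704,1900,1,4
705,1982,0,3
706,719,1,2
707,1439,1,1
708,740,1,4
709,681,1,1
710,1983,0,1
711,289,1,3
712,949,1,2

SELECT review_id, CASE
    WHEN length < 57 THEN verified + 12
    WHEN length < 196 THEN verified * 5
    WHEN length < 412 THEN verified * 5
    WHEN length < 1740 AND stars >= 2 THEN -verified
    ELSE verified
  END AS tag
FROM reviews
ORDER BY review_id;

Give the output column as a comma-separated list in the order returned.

1, 0, 0, -1, 1, 0, -1, 1, -1, 1, 0, 5, -1

review_id=700: ELSE → 1
review_id=701: length < 1740 AND stars >= 2 → 0
review_id=702: length < 412 → 0
review_id=703: length < 1740 AND stars >= 2 → -1
review_id=704: ELSE → 1
review_id=705: ELSE → 0
review_id=706: length < 1740 AND stars >= 2 → -1
review_id=707: ELSE → 1
review_id=708: length < 1740 AND stars >= 2 → -1
review_id=709: ELSE → 1
review_id=710: ELSE → 0
review_id=711: length < 412 → 5
review_id=712: length < 1740 AND stars >= 2 → -1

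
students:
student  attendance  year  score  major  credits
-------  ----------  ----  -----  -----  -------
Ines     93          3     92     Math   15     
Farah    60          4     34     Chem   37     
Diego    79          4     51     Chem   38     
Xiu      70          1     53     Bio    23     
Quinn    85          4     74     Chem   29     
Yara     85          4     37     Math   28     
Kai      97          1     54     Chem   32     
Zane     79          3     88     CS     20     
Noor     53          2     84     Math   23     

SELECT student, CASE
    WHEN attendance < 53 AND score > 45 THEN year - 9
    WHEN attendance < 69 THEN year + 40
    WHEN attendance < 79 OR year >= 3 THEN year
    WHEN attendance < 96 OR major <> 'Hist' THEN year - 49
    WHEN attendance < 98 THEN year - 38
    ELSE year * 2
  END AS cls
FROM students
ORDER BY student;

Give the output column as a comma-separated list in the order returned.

student=Diego: attendance < 79 OR year >= 3 → 4
student=Farah: attendance < 69 → 44
student=Ines: attendance < 79 OR year >= 3 → 3
student=Kai: attendance < 96 OR major <> 'Hist' → -48
student=Noor: attendance < 69 → 42
student=Quinn: attendance < 79 OR year >= 3 → 4
student=Xiu: attendance < 79 OR year >= 3 → 1
student=Yara: attendance < 79 OR year >= 3 → 4
student=Zane: attendance < 79 OR year >= 3 → 3

4, 44, 3, -48, 42, 4, 1, 4, 3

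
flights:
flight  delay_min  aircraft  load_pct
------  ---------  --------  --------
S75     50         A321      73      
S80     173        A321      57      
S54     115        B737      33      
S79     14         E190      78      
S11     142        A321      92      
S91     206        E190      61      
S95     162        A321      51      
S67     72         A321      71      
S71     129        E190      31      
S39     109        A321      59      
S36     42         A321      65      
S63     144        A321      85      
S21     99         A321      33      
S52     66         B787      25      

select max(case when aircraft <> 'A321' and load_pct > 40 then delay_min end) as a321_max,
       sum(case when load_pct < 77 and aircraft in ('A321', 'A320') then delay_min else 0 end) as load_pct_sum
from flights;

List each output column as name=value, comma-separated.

[a321_max: aircraft <> 'A321' and load_pct > 40]
flight=S75: ✗
flight=S80: ✗
flight=S54: ✗
flight=S79: ✓ → 14
flight=S11: ✗
flight=S91: ✓ → 206
flight=S95: ✗
flight=S67: ✗
flight=S71: ✗
flight=S39: ✗
flight=S36: ✗
flight=S63: ✗
flight=S21: ✗
flight=S52: ✗
a321_max = MAX(14, 206) = 206
—
[load_pct_sum: load_pct < 77 and aircraft in ('A321', 'A320')]
flight=S75: ✓ → 50
flight=S80: ✓ → 173
flight=S54: ✗
flight=S79: ✗
flight=S11: ✗
flight=S91: ✗
flight=S95: ✓ → 162
flight=S67: ✓ → 72
flight=S71: ✗
flight=S39: ✓ → 109
flight=S36: ✓ → 42
flight=S63: ✗
flight=S21: ✓ → 99
flight=S52: ✗
load_pct_sum = 50 + 173 + 162 + 72 + 109 + 42 + 99 = 707

a321_max=206, load_pct_sum=707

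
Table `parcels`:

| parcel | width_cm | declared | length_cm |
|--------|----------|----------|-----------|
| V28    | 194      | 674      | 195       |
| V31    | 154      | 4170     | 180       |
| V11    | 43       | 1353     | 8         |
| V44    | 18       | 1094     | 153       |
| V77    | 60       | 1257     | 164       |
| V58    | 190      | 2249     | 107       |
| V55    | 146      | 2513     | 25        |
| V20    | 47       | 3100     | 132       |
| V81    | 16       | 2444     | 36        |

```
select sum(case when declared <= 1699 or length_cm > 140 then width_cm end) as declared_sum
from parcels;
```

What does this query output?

469

parcel=V28: ✓ → 194
parcel=V31: ✓ → 154
parcel=V11: ✓ → 43
parcel=V44: ✓ → 18
parcel=V77: ✓ → 60
parcel=V58: ✗
parcel=V55: ✗
parcel=V20: ✗
parcel=V81: ✗
declared_sum = 194 + 154 + 43 + 18 + 60 = 469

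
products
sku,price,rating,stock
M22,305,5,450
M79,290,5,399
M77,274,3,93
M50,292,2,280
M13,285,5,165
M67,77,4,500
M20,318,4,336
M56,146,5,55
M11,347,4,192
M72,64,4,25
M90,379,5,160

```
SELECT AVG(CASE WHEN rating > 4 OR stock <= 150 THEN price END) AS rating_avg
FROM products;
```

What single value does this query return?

sku=M22: ✓ → 305
sku=M79: ✓ → 290
sku=M77: ✓ → 274
sku=M50: ✗
sku=M13: ✓ → 285
sku=M67: ✗
sku=M20: ✗
sku=M56: ✓ → 146
sku=M11: ✗
sku=M72: ✓ → 64
sku=M90: ✓ → 379
rating_avg = (305 + 290 + 274 + 285 + 146 + 64 + 379) / 7 = 249

249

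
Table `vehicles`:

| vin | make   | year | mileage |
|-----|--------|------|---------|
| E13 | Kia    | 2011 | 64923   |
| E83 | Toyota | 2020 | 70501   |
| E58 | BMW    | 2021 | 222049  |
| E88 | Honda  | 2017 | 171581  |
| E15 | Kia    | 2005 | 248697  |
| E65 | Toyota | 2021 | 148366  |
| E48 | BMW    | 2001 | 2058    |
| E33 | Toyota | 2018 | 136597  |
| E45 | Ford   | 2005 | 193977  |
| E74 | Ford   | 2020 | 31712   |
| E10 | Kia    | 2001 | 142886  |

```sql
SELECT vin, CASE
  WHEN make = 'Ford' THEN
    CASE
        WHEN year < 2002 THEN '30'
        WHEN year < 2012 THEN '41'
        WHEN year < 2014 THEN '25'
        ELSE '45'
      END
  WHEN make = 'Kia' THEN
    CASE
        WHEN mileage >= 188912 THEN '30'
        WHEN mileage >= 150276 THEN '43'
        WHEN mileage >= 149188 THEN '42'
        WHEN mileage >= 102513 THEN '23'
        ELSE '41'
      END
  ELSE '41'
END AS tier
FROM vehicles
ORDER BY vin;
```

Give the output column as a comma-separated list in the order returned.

23, 41, 30, 41, 41, 41, 41, 41, 45, 41, 41

vin=E10: make='Kia' → inner[mileage >= 102513] → 23
vin=E13: make='Kia' → inner[ELSE] → 41
vin=E15: make='Kia' → inner[mileage >= 188912] → 30
vin=E33: make='Toyota' → outer ELSE → 41
vin=E45: make='Ford' → inner[year < 2012] → 41
vin=E48: make='BMW' → outer ELSE → 41
vin=E58: make='BMW' → outer ELSE → 41
vin=E65: make='Toyota' → outer ELSE → 41
vin=E74: make='Ford' → inner[ELSE] → 45
vin=E83: make='Toyota' → outer ELSE → 41
vin=E88: make='Honda' → outer ELSE → 41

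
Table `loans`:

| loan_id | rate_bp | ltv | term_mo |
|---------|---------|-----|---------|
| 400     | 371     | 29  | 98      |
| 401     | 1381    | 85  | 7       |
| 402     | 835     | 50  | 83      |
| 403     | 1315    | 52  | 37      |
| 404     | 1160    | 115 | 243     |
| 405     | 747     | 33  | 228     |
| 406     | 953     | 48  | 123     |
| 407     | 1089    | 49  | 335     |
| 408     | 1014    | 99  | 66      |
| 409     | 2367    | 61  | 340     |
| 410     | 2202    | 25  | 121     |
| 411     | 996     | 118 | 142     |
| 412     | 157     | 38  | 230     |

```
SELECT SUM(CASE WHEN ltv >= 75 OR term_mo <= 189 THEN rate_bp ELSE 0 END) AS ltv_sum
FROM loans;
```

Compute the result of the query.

10227

loan_id=400: ✓ → 371
loan_id=401: ✓ → 1381
loan_id=402: ✓ → 835
loan_id=403: ✓ → 1315
loan_id=404: ✓ → 1160
loan_id=405: ✗
loan_id=406: ✓ → 953
loan_id=407: ✗
loan_id=408: ✓ → 1014
loan_id=409: ✗
loan_id=410: ✓ → 2202
loan_id=411: ✓ → 996
loan_id=412: ✗
ltv_sum = 371 + 1381 + 835 + 1315 + 1160 + 953 + 1014 + 2202 + 996 = 10227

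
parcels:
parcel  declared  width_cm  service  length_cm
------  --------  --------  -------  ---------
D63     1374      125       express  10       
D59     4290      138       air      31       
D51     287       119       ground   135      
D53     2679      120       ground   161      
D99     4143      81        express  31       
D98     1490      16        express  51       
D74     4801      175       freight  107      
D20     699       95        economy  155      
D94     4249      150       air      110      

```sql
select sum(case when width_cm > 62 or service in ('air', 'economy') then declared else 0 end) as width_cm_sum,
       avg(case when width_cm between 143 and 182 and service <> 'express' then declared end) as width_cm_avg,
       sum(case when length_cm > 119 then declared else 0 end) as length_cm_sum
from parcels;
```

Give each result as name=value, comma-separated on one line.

[width_cm_sum: width_cm > 62 or service in ('air', 'economy')]
parcel=D63: ✓ → 1374
parcel=D59: ✓ → 4290
parcel=D51: ✓ → 287
parcel=D53: ✓ → 2679
parcel=D99: ✓ → 4143
parcel=D98: ✗
parcel=D74: ✓ → 4801
parcel=D20: ✓ → 699
parcel=D94: ✓ → 4249
width_cm_sum = 1374 + 4290 + 287 + 2679 + 4143 + 4801 + 699 + 4249 = 22522
—
[width_cm_avg: width_cm between 143 and 182 and service <> 'express']
parcel=D63: ✗
parcel=D59: ✗
parcel=D51: ✗
parcel=D53: ✗
parcel=D99: ✗
parcel=D98: ✗
parcel=D74: ✓ → 4801
parcel=D20: ✗
parcel=D94: ✓ → 4249
width_cm_avg = (4801 + 4249) / 2 = 4525
—
[length_cm_sum: length_cm > 119]
parcel=D63: ✗
parcel=D59: ✗
parcel=D51: ✓ → 287
parcel=D53: ✓ → 2679
parcel=D99: ✗
parcel=D98: ✗
parcel=D74: ✗
parcel=D20: ✓ → 699
parcel=D94: ✗
length_cm_sum = 287 + 2679 + 699 = 3665

width_cm_sum=22522, width_cm_avg=4525, length_cm_sum=3665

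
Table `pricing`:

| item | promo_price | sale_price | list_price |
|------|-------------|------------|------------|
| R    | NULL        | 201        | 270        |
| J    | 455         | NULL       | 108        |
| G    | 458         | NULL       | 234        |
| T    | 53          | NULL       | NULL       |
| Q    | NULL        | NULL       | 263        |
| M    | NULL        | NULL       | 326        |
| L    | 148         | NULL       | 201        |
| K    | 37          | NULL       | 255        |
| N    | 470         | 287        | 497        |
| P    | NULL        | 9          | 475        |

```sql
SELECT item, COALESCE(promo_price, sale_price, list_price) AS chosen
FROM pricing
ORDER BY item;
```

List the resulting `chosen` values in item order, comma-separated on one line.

458, 455, 37, 148, 326, 470, 9, 263, 201, 53

item=G: promo_price=458 → 458
item=J: promo_price=455 → 455
item=K: promo_price=37 → 37
item=L: promo_price=148 → 148
item=M: promo_price=NULL, sale_price=NULL, list_price=326 → 326
item=N: promo_price=470 → 470
item=P: promo_price=NULL, sale_price=9 → 9
item=Q: promo_price=NULL, sale_price=NULL, list_price=263 → 263
item=R: promo_price=NULL, sale_price=201 → 201
item=T: promo_price=53 → 53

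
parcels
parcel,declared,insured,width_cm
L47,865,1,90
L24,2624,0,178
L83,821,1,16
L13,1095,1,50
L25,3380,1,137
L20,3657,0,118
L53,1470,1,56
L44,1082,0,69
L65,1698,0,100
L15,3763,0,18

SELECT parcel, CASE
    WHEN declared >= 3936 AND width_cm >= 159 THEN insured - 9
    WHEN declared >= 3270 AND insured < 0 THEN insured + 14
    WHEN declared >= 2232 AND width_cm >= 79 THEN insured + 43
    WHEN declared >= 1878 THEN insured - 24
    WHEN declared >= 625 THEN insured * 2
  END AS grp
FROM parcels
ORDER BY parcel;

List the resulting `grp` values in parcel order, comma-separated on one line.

2, -24, 43, 43, 44, 0, 2, 2, 0, 2

parcel=L13: declared >= 625 → 2
parcel=L15: declared >= 1878 → -24
parcel=L20: declared >= 2232 AND width_cm >= 79 → 43
parcel=L24: declared >= 2232 AND width_cm >= 79 → 43
parcel=L25: declared >= 2232 AND width_cm >= 79 → 44
parcel=L44: declared >= 625 → 0
parcel=L47: declared >= 625 → 2
parcel=L53: declared >= 625 → 2
parcel=L65: declared >= 625 → 0
parcel=L83: declared >= 625 → 2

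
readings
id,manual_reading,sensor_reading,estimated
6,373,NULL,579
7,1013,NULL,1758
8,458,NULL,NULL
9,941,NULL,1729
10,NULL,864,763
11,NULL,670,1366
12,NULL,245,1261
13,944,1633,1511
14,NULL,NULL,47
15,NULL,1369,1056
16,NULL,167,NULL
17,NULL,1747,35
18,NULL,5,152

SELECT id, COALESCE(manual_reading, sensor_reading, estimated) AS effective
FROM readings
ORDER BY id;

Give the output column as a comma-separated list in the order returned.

373, 1013, 458, 941, 864, 670, 245, 944, 47, 1369, 167, 1747, 5

id=6: manual_reading=373 → 373
id=7: manual_reading=1013 → 1013
id=8: manual_reading=458 → 458
id=9: manual_reading=941 → 941
id=10: manual_reading=NULL, sensor_reading=864 → 864
id=11: manual_reading=NULL, sensor_reading=670 → 670
id=12: manual_reading=NULL, sensor_reading=245 → 245
id=13: manual_reading=944 → 944
id=14: manual_reading=NULL, sensor_reading=NULL, estimated=47 → 47
id=15: manual_reading=NULL, sensor_reading=1369 → 1369
id=16: manual_reading=NULL, sensor_reading=167 → 167
id=17: manual_reading=NULL, sensor_reading=1747 → 1747
id=18: manual_reading=NULL, sensor_reading=5 → 5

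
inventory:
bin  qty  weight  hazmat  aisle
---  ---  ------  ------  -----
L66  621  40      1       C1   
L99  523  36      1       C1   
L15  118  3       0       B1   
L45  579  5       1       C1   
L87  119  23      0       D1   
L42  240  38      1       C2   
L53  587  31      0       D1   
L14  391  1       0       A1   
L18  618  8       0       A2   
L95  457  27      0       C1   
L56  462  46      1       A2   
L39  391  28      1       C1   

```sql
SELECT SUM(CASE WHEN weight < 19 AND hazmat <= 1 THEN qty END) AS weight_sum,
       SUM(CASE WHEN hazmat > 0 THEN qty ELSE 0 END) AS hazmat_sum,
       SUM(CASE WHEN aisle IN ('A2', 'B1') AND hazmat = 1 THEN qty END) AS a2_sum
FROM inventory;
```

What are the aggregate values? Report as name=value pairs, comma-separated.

[weight_sum: weight < 19 AND hazmat <= 1]
bin=L66: ✗
bin=L99: ✗
bin=L15: ✓ → 118
bin=L45: ✓ → 579
bin=L87: ✗
bin=L42: ✗
bin=L53: ✗
bin=L14: ✓ → 391
bin=L18: ✓ → 618
bin=L95: ✗
bin=L56: ✗
bin=L39: ✗
weight_sum = 118 + 579 + 391 + 618 = 1706
—
[hazmat_sum: hazmat > 0]
bin=L66: ✓ → 621
bin=L99: ✓ → 523
bin=L15: ✗
bin=L45: ✓ → 579
bin=L87: ✗
bin=L42: ✓ → 240
bin=L53: ✗
bin=L14: ✗
bin=L18: ✗
bin=L95: ✗
bin=L56: ✓ → 462
bin=L39: ✓ → 391
hazmat_sum = 621 + 523 + 579 + 240 + 462 + 391 = 2816
—
[a2_sum: aisle IN ('A2', 'B1') AND hazmat = 1]
bin=L66: ✗
bin=L99: ✗
bin=L15: ✗
bin=L45: ✗
bin=L87: ✗
bin=L42: ✗
bin=L53: ✗
bin=L14: ✗
bin=L18: ✗
bin=L95: ✗
bin=L56: ✓ → 462
bin=L39: ✗
a2_sum = 462

weight_sum=1706, hazmat_sum=2816, a2_sum=462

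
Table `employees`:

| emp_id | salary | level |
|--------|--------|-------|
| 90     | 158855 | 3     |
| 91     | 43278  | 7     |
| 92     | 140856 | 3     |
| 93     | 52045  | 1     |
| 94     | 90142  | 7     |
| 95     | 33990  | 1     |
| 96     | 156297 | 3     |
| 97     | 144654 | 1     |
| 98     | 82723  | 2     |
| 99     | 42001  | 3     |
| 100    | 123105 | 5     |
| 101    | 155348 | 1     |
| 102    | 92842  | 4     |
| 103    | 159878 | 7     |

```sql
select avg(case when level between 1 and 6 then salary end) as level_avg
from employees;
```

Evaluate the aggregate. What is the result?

107519.6363636364

emp_id=90: ✓ → 158855
emp_id=91: ✗
emp_id=92: ✓ → 140856
emp_id=93: ✓ → 52045
emp_id=94: ✗
emp_id=95: ✓ → 33990
emp_id=96: ✓ → 156297
emp_id=97: ✓ → 144654
emp_id=98: ✓ → 82723
emp_id=99: ✓ → 42001
emp_id=100: ✓ → 123105
emp_id=101: ✓ → 155348
emp_id=102: ✓ → 92842
emp_id=103: ✗
level_avg = (158855 + 140856 + 52045 + 33990 + 156297 + 144654 + 82723 + 42001 + 123105 + 155348 + 92842) / 11 = 107519.6363636364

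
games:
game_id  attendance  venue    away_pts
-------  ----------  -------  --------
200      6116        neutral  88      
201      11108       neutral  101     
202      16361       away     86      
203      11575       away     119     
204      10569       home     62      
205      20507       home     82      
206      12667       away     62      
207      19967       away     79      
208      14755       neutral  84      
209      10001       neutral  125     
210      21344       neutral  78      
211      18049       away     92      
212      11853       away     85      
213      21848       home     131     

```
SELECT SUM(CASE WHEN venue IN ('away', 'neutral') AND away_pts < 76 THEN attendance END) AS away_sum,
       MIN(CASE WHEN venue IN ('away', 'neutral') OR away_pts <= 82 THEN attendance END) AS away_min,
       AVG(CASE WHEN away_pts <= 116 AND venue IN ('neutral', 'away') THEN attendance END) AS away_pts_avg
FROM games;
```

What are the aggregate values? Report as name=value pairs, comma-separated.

[away_sum: venue IN ('away', 'neutral') AND away_pts < 76]
game_id=200: ✗
game_id=201: ✗
game_id=202: ✗
game_id=203: ✗
game_id=204: ✗
game_id=205: ✗
game_id=206: ✓ → 12667
game_id=207: ✗
game_id=208: ✗
game_id=209: ✗
game_id=210: ✗
game_id=211: ✗
game_id=212: ✗
game_id=213: ✗
away_sum = 12667
—
[away_min: venue IN ('away', 'neutral') OR away_pts <= 82]
game_id=200: ✓ → 6116
game_id=201: ✓ → 11108
game_id=202: ✓ → 16361
game_id=203: ✓ → 11575
game_id=204: ✓ → 10569
game_id=205: ✓ → 20507
game_id=206: ✓ → 12667
game_id=207: ✓ → 19967
game_id=208: ✓ → 14755
game_id=209: ✓ → 10001
game_id=210: ✓ → 21344
game_id=211: ✓ → 18049
game_id=212: ✓ → 11853
game_id=213: ✗
away_min = MIN(6116, 11108, 16361, 11575, 10569, 20507, 12667, 19967, 14755, 10001, 21344, 18049, 11853) = 6116
—
[away_pts_avg: away_pts <= 116 AND venue IN ('neutral', 'away')]
game_id=200: ✓ → 6116
game_id=201: ✓ → 11108
game_id=202: ✓ → 16361
game_id=203: ✗
game_id=204: ✗
game_id=205: ✗
game_id=206: ✓ → 12667
game_id=207: ✓ → 19967
game_id=208: ✓ → 14755
game_id=209: ✗
game_id=210: ✓ → 21344
game_id=211: ✓ → 18049
game_id=212: ✓ → 11853
game_id=213: ✗
away_pts_avg = (6116 + 11108 + 16361 + 12667 + 19967 + 14755 + 21344 + 18049 + 11853) / 9 = 14691.1111111111

away_sum=12667, away_min=6116, away_pts_avg=14691.1111111111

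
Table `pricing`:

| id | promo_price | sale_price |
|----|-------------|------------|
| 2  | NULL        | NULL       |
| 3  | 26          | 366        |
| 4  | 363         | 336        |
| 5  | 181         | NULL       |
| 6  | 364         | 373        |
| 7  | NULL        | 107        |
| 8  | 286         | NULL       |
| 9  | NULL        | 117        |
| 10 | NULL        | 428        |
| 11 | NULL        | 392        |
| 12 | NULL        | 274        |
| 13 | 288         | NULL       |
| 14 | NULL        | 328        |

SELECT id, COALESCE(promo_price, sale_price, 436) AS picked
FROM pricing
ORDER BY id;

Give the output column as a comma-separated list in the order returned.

id=2: promo_price=NULL, sale_price=NULL, → literal 436 → 436
id=3: promo_price=26 → 26
id=4: promo_price=363 → 363
id=5: promo_price=181 → 181
id=6: promo_price=364 → 364
id=7: promo_price=NULL, sale_price=107 → 107
id=8: promo_price=286 → 286
id=9: promo_price=NULL, sale_price=117 → 117
id=10: promo_price=NULL, sale_price=428 → 428
id=11: promo_price=NULL, sale_price=392 → 392
id=12: promo_price=NULL, sale_price=274 → 274
id=13: promo_price=288 → 288
id=14: promo_price=NULL, sale_price=328 → 328

436, 26, 363, 181, 364, 107, 286, 117, 428, 392, 274, 288, 328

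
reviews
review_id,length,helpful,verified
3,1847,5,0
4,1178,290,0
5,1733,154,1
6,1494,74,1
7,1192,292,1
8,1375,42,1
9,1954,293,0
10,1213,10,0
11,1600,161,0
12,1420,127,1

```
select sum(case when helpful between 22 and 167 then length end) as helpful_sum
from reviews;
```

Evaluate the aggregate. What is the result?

7622

review_id=3: ✗
review_id=4: ✗
review_id=5: ✓ → 1733
review_id=6: ✓ → 1494
review_id=7: ✗
review_id=8: ✓ → 1375
review_id=9: ✗
review_id=10: ✗
review_id=11: ✓ → 1600
review_id=12: ✓ → 1420
helpful_sum = 1733 + 1494 + 1375 + 1600 + 1420 = 7622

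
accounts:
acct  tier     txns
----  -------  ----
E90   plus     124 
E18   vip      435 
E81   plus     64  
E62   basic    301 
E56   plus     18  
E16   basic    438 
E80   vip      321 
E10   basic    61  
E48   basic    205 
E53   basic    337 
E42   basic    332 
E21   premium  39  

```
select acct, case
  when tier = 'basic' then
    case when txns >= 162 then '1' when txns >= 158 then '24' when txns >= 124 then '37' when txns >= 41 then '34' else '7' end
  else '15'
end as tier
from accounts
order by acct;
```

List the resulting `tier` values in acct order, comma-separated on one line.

acct=E10: tier='basic' → inner[txns >= 41] → 34
acct=E16: tier='basic' → inner[txns >= 162] → 1
acct=E18: tier='vip' → outer ELSE → 15
acct=E21: tier='premium' → outer ELSE → 15
acct=E42: tier='basic' → inner[txns >= 162] → 1
acct=E48: tier='basic' → inner[txns >= 162] → 1
acct=E53: tier='basic' → inner[txns >= 162] → 1
acct=E56: tier='plus' → outer ELSE → 15
acct=E62: tier='basic' → inner[txns >= 162] → 1
acct=E80: tier='vip' → outer ELSE → 15
acct=E81: tier='plus' → outer ELSE → 15
acct=E90: tier='plus' → outer ELSE → 15

34, 1, 15, 15, 1, 1, 1, 15, 1, 15, 15, 15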